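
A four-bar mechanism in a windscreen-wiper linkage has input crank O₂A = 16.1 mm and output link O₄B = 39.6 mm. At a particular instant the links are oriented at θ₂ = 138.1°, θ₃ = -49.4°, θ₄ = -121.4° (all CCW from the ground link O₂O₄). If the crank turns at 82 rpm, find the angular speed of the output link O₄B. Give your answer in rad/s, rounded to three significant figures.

0.479

ω₂ = 8.587 rad/s (from 82 rpm).
Differentiating the loop-closure r₂e^{iθ₂}+r₃e^{iθ₃}=r₁+r₄e^{iθ₄} gives r₂ω₂e^{iθ₂}+r₃ω₃e^{iθ₃}=r₄ω₄e^{iθ₄}.
Eliminating the other unknown: ω₄ = r₂ω₂ sin(θ₂−θ₃) / [r₄ sin(θ₄−θ₃)].
Numerator sine = -0.13053; denominator sine = -0.95106.
Result = 0.0161·8.587·(-0.13053) / (0.0396·(-0.95106)) = +0.47914 rad/s; magnitude 0.47914 rad/s.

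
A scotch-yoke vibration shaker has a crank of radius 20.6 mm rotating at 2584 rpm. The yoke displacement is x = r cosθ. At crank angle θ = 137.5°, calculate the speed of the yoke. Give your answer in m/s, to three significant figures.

ω = 270.6 rad/s (from 2584 rpm).
x = r cosθ ⇒ ẋ = −rω sinθ.
|v| = rω|sinθ| = 0.0206·270.6·|sin 137.5°| = 3.7659 m/s.

3.77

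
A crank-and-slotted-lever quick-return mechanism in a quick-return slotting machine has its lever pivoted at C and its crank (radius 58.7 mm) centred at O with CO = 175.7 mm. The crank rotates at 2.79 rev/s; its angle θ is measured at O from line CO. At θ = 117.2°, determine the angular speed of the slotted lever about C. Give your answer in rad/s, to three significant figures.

ω = 17.53 rad/s (from 2.79 rev/s).
Crank pin A relative to C: A = (d + r cosθ, r sinθ); lever angle φ = atan2(r sinθ, d + r cosθ).
Differentiating tanφ: φ̇ = rω(d cosθ + r)/(d² + r² + 2dr cosθ).
d² + r² + 2dr cosθ = |CA|² = 0.0248875 m²;  d cosθ + r = -0.021612 m.
|ω_lever| = |0.0587·17.53·-0.021612| / 0.0248875 = 0.89359 rad/s.

0.894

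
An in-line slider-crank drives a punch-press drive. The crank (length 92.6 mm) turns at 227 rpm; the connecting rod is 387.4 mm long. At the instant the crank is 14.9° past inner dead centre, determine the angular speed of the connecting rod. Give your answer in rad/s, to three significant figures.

5.50

ω = 23.77 rad/s (converted from 227 rpm).
The rod makes angle φ with the slider axis where L sinφ = r sinθ; differentiating, L cosφ·φ̇ = r ω cosθ.
L cosφ = √(L² − r² sin²θ) = 0.38667 m.
|ω_rod| = r ω |cosθ| / √(L² − r² sin²θ) = 0.0926·23.77·0.96638/0.38667 = 5.5014 rad/s.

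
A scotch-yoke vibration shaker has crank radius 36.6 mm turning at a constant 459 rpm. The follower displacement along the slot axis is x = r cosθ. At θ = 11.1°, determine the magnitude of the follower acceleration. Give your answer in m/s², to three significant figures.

83.0

ω = 48.07 rad/s (from 459 rpm).
x = r cosθ ⇒ ẍ = −rω² cosθ (ω constant).
|a| = rω²|cosθ| = 0.0366·(48.07)²·|cos 11.1°| = 82.978 m/s².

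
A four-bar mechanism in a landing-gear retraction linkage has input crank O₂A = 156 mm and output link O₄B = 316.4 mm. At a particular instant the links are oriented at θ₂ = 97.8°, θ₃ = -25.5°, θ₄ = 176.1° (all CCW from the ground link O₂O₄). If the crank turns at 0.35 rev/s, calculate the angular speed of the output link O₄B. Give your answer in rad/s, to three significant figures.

ω₂ = 2.199 rad/s (from 0.35 rev/s).
Differentiating the loop-closure r₂e^{iθ₂}+r₃e^{iθ₃}=r₁+r₄e^{iθ₄} gives r₂ω₂e^{iθ₂}+r₃ω₃e^{iθ₃}=r₄ω₄e^{iθ₄}.
Eliminating the other unknown: ω₄ = r₂ω₂ sin(θ₂−θ₃) / [r₄ sin(θ₄−θ₃)].
Numerator sine = +0.83581; denominator sine = -0.36812.
Result = 0.156·2.199·(+0.83581) / (0.3164·(-0.36812)) = -2.4618 rad/s; magnitude 2.4618 rad/s.

2.46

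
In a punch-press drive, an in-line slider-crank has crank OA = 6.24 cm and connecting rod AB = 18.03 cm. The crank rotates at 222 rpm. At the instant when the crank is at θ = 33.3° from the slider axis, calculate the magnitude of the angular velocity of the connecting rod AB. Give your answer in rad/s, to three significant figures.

ω = 23.25 rad/s (converted from 222 rpm).
The rod makes angle φ with the slider axis where L sinφ = r sinθ; differentiating, L cosφ·φ̇ = r ω cosθ.
L cosφ = √(L² − r² sin²θ) = 0.17702 m.
|ω_rod| = r ω |cosθ| / √(L² − r² sin²θ) = 0.0624·23.25·0.83581/0.17702 = 6.8495 rad/s.

6.85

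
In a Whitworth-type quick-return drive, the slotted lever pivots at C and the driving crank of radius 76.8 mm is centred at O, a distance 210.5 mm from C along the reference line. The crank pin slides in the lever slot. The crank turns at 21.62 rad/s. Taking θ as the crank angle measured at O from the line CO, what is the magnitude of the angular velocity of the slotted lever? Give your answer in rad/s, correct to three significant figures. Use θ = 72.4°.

3.89

ω = 21.62 rad/s
Crank pin A relative to C: A = (d + r cosθ, r sinθ); lever angle φ = atan2(r sinθ, d + r cosθ).
Differentiating tanφ: φ̇ = rω(d cosθ + r)/(d² + r² + 2dr cosθ).
d² + r² + 2dr cosθ = |CA|² = 0.059985 m²;  d cosθ + r = +0.14045 m.
|ω_lever| = |0.0768·21.62·+0.14045| / 0.059985 = 3.8877 rad/s.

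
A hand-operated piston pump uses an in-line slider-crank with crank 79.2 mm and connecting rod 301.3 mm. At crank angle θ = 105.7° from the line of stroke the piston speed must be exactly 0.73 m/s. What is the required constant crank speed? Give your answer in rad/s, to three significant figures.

10.3

For an in-line slider-crank, |v_piston| = rω|sinθ|·[1 + r cosθ/√(L² − r² sin²θ)].
With r = 0.0792 m, L = 0.3013 m, θ = 105.7°: the bracketed kinematic factor |dx/dθ| = 0.070639 m.
ω = v/|dx/dθ| = 0.73/0.070639 = 10.334 rad/s.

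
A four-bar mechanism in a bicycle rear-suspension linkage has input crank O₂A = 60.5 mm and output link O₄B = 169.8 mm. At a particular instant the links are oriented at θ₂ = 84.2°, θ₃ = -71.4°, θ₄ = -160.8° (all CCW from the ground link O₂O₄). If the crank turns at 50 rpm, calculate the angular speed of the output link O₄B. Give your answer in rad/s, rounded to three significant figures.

0.771

ω₂ = 5.236 rad/s (from 50 rpm).
Differentiating the loop-closure r₂e^{iθ₂}+r₃e^{iθ₃}=r₁+r₄e^{iθ₄} gives r₂ω₂e^{iθ₂}+r₃ω₃e^{iθ₃}=r₄ω₄e^{iθ₄}.
Eliminating the other unknown: ω₄ = r₂ω₂ sin(θ₂−θ₃) / [r₄ sin(θ₄−θ₃)].
Numerator sine = +0.41310; denominator sine = -0.99995.
Result = 0.0605·5.236·(+0.41310) / (0.1698·(-0.99995)) = -0.77073 rad/s; magnitude 0.77073 rad/s.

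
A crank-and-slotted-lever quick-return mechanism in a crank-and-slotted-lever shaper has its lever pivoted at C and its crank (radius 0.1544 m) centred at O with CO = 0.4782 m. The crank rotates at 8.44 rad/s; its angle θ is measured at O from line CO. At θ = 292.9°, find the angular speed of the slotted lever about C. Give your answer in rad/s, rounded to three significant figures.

1.43

ω = 8.44 rad/s
Crank pin A relative to C: A = (d + r cosθ, r sinθ); lever angle φ = atan2(r sinθ, d + r cosθ).
Differentiating tanφ: φ̇ = rω(d cosθ + r)/(d² + r² + 2dr cosθ).
d² + r² + 2dr cosθ = |CA|² = 0.309976 m²;  d cosθ + r = +0.34048 m.
|ω_lever| = |0.1544·8.44·+0.34048| / 0.309976 = 1.4314 rad/s.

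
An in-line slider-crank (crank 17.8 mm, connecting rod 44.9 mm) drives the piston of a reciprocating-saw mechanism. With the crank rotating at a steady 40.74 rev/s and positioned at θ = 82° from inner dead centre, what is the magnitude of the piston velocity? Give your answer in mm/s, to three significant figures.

ω = 2π·40.7 = 256 rad/s
For an in-line slider-crank, x = r cosθ + √(L² − r² sin²θ), so v = −rω sinθ·[1 + r cosθ/√(L² − r² sin²θ)].
With r = 0.0178 m, L = 0.0449 m, θ = 82°: √(L² − r² sin²θ) = 0.041295 m.
v = −0.0178·256·0.99027·[1 + 0.0178·0.13917/0.041295] = -4.7827 m/s.
|v| = 4.7827 m/s = 4782.7 mm/s.

4780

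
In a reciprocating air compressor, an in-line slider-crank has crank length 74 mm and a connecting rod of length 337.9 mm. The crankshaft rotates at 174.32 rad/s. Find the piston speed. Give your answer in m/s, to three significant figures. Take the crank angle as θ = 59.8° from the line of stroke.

ω = 174.3 rad/s
For an in-line slider-crank, x = r cosθ + √(L² − r² sin²θ), so v = −rω sinθ·[1 + r cosθ/√(L² − r² sin²θ)].
With r = 0.074 m, L = 0.3379 m, θ = 59.8°: √(L² − r² sin²θ) = 0.33179 m.
v = −0.074·174.3·0.86427·[1 + 0.074·0.50302/0.33179] = -12.4 m/s.
|v| = 12.4 m/s.

12.4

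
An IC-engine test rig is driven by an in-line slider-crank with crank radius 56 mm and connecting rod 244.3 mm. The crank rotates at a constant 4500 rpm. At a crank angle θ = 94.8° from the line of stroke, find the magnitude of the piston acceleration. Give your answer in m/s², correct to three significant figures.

ω = 2π·4500/60 = 471.2 rad/s
x(θ) = r cosθ + √(L² − r² sin²θ); with ω constant, a = ω²·d²x/dθ².
d²x/dθ² = −r cosθ − r²(cos2θ)/√u − r⁴ sin²2θ/(4u^{3/2}),  u = L² − r² sin²θ = 0.0565684 m².
Substituting r = 0.056 m, L = 0.2443 m, θ = 94.8°: d²x/dθ² = +0.017681 m.
a = ω²·d²x/dθ² = (471.2)²·(+0.017681) = +3926.5 m/s²;  |a| = 3926.5 m/s².

3930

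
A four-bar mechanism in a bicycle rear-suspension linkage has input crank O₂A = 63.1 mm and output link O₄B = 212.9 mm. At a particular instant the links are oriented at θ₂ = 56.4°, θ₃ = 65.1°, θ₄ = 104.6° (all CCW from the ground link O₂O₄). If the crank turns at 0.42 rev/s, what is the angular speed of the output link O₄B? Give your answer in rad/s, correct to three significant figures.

0.186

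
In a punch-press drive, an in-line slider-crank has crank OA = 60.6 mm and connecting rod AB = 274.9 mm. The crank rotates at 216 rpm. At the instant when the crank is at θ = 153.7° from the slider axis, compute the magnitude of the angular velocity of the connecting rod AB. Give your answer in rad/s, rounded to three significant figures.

4.49

ω = 22.62 rad/s (converted from 216 rpm).
The rod makes angle φ with the slider axis where L sinφ = r sinθ; differentiating, L cosφ·φ̇ = r ω cosθ.
L cosφ = √(L² − r² sin²θ) = 0.27359 m.
|ω_rod| = r ω |cosθ| / √(L² − r² sin²θ) = 0.0606·22.62·0.89649/0.27359 = 4.4916 rad/s.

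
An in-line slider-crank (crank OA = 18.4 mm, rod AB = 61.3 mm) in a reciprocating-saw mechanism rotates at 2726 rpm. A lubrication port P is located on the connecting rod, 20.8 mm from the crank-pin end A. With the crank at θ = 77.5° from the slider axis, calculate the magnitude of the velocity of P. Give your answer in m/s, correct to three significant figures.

ω = 285.5 rad/s.  Crank-pin speed |V_A| = rω = 5.2526 m/s, perpendicular to OA.
Rod angle: sinφ = −(r/L) sinθ ⇒ φ = -17.041°; ω_rod = −rω cosθ/√(L²−r²sin²θ) = -19.398 rad/s.
V_P = V_A + ω_rod × AP, with AP = 0.0208 m along the rod.
Components: V_Px = −rω sinθ − a·ω_rod·sinφ = -5.2463 m/s;  V_Py = rω cosθ + a·ω_rod·cosφ = +0.75111 m/s.
|V_P| = √(V_Px² + V_Py²) = 5.2998 m/s.

5.30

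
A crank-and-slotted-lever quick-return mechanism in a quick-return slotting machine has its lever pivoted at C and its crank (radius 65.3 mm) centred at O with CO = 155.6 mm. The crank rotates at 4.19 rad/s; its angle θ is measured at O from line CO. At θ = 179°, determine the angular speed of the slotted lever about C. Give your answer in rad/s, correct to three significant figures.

3.03

ω = 4.19 rad/s
Crank pin A relative to C: A = (d + r cosθ, r sinθ); lever angle φ = atan2(r sinθ, d + r cosθ).
Differentiating tanφ: φ̇ = rω(d cosθ + r)/(d² + r² + 2dr cosθ).
d² + r² + 2dr cosθ = |CA|² = 0.00815719 m²;  d cosθ + r = -0.090276 m.
|ω_lever| = |0.0653·4.19·-0.090276| / 0.00815719 = 3.028 rad/s.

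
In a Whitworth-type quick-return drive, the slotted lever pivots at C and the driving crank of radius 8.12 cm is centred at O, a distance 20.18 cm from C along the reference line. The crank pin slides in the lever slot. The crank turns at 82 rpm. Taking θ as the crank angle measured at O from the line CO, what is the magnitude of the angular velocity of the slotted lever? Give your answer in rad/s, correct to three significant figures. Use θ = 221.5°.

2.14

ω = 8.587 rad/s (from 82 rpm).
Crank pin A relative to C: A = (d + r cosθ, r sinθ); lever angle φ = atan2(r sinθ, d + r cosθ).
Differentiating tanφ: φ̇ = rω(d cosθ + r)/(d² + r² + 2dr cosθ).
d² + r² + 2dr cosθ = |CA|² = 0.0227717 m²;  d cosθ + r = -0.069939 m.
|ω_lever| = |0.0812·8.587·-0.069939| / 0.0227717 = 2.1415 rad/s.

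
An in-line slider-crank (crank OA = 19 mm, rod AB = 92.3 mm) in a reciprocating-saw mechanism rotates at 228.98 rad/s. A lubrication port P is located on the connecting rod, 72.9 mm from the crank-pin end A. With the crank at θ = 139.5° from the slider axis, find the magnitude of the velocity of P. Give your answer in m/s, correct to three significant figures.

2.57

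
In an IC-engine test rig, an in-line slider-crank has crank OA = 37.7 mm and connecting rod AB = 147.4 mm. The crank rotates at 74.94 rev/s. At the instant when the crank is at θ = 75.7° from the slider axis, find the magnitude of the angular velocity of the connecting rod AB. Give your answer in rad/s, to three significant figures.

30.7

ω = 470.9 rad/s (converted from 74.94 rev/s).
The rod makes angle φ with the slider axis where L sinφ = r sinθ; differentiating, L cosφ·φ̇ = r ω cosθ.
L cosφ = √(L² − r² sin²θ) = 0.1428 m.
|ω_rod| = r ω |cosθ| / √(L² − r² sin²θ) = 0.0377·470.9·0.24700/0.1428 = 30.704 rad/s.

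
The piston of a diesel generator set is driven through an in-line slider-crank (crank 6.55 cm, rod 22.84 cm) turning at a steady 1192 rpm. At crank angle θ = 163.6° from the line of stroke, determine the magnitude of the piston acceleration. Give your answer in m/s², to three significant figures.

730

ω = 2π·1192/60 = 124.8 rad/s
x(θ) = r cosθ + √(L² − r² sin²θ); with ω constant, a = ω²·d²x/dθ².
d²x/dθ² = −r cosθ − r²(cos2θ)/√u − r⁴ sin²2θ/(4u^{3/2}),  u = L² − r² sin²θ = 0.0518246 m².
Substituting r = 0.0655 m, L = 0.2284 m, θ = 163.6°: d²x/dθ² = +0.046879 m.
a = ω²·d²x/dθ² = (124.8)²·(+0.046879) = +730.45 m/s²;  |a| = 730.45 m/s².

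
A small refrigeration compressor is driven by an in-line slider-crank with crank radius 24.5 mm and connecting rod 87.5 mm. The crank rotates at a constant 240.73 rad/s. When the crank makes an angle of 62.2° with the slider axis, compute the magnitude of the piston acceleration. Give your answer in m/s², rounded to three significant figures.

436

ω = 240.7 rad/s
x(θ) = r cosθ + √(L² − r² sin²θ); with ω constant, a = ω²·d²x/dθ².
d²x/dθ² = −r cosθ − r²(cos2θ)/√u − r⁴ sin²2θ/(4u^{3/2}),  u = L² − r² sin²θ = 0.00718656 m².
Substituting r = 0.0245 m, L = 0.0875 m, θ = 62.2°: d²x/dθ² = -0.0075268 m.
a = ω²·d²x/dθ² = (240.7)²·(-0.0075268) = -436.19 m/s²;  |a| = 436.19 m/s².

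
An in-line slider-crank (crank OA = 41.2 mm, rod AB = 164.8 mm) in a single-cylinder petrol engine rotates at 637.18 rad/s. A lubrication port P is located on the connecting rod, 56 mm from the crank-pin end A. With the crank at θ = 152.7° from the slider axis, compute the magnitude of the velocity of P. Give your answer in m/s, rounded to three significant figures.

ω = 637.2 rad/s.  Crank-pin speed |V_A| = rω = 26.252 m/s, perpendicular to OA.
Rod angle: sinφ = −(r/L) sinθ ⇒ φ = -6.584°; ω_rod = −rω cosθ/√(L²−r²sin²θ) = +142.49 rad/s.
V_P = V_A + ω_rod × AP, with AP = 0.056 m along the rod.
Components: V_Px = −rω sinθ − a·ω_rod·sinφ = -11.125 m/s;  V_Py = rω cosθ + a·ω_rod·cosφ = -15.401 m/s.
|V_P| = √(V_Px² + V_Py²) = 18.999 m/s.

19.0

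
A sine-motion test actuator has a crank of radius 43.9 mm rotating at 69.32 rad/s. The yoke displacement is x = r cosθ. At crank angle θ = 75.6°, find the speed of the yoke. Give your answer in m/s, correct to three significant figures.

2.95

ω = 69.32 rad/s
x = r cosθ ⇒ ẋ = −rω sinθ.
|v| = rω|sinθ| = 0.0439·69.32·|sin 75.6°| = 2.9475 m/s.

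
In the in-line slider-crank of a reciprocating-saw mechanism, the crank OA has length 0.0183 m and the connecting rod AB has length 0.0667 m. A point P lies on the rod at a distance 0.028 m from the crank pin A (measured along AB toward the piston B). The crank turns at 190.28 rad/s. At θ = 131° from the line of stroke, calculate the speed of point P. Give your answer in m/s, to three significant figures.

2.76

ω = 190.3 rad/s.  Crank-pin speed |V_A| = rω = 3.4821 m/s, perpendicular to OA.
Rod angle: sinφ = −(r/L) sinθ ⇒ φ = -11.950°; ω_rod = −rω cosθ/√(L²−r²sin²θ) = +35.009 rad/s.
V_P = V_A + ω_rod × AP, with AP = 0.028 m along the rod.
Components: V_Px = −rω sinθ − a·ω_rod·sinφ = -2.425 m/s;  V_Py = rω cosθ + a·ω_rod·cosφ = -1.3255 m/s.
|V_P| = √(V_Px² + V_Py²) = 2.7636 m/s.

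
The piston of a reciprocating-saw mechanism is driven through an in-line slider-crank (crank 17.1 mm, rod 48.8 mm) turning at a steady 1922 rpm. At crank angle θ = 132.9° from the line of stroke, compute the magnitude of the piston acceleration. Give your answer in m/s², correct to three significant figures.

ω = 2π·1922/60 = 201.3 rad/s
x(θ) = r cosθ + √(L² − r² sin²θ); with ω constant, a = ω²·d²x/dθ².
d²x/dθ² = −r cosθ − r²(cos2θ)/√u − r⁴ sin²2θ/(4u^{3/2}),  u = L² − r² sin²θ = 0.00222453 m².
Substituting r = 0.0171 m, L = 0.0488 m, θ = 132.9°: d²x/dθ² = +0.011892 m.
a = ω²·d²x/dθ² = (201.3)²·(+0.011892) = +481.74 m/s²;  |a| = 481.74 m/s².

482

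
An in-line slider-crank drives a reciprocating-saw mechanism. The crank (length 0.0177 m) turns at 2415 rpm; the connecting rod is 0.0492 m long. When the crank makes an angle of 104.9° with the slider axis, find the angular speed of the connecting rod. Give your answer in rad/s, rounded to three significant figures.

ω = 252.9 rad/s (converted from 2415 rpm).
The rod makes angle φ with the slider axis where L sinφ = r sinθ; differentiating, L cosφ·φ̇ = r ω cosθ.
L cosφ = √(L² − r² sin²θ) = 0.046131 m.
|ω_rod| = r ω |cosθ| / √(L² − r² sin²θ) = 0.0177·252.9·0.25713/0.046131 = 24.951 rad/s.

25.0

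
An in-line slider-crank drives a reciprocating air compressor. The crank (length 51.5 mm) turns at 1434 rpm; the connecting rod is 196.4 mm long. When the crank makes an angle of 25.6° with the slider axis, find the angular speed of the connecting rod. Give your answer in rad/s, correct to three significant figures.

ω = 150.2 rad/s (converted from 1434 rpm).
The rod makes angle φ with the slider axis where L sinφ = r sinθ; differentiating, L cosφ·φ̇ = r ω cosθ.
L cosφ = √(L² − r² sin²θ) = 0.19514 m.
|ω_rod| = r ω |cosθ| / √(L² − r² sin²θ) = 0.0515·150.2·0.90183/0.19514 = 35.742 rad/s.

35.7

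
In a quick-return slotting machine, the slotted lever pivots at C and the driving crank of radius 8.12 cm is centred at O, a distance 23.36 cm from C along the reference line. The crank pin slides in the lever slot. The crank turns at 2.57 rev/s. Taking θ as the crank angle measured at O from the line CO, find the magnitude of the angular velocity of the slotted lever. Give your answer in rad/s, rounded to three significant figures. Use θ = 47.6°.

3.61

ω = 16.15 rad/s (from 2.57 rev/s).
Crank pin A relative to C: A = (d + r cosθ, r sinθ); lever angle φ = atan2(r sinθ, d + r cosθ).
Differentiating tanφ: φ̇ = rω(d cosθ + r)/(d² + r² + 2dr cosθ).
d² + r² + 2dr cosθ = |CA|² = 0.0867432 m²;  d cosθ + r = +0.23872 m.
|ω_lever| = |0.0812·16.15·+0.23872| / 0.0867432 = 3.6084 rad/s.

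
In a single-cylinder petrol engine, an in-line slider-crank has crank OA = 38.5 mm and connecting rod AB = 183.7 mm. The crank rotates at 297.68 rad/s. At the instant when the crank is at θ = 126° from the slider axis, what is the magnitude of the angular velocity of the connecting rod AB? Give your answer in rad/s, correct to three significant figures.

37.2

ω = 297.7 rad/s
The rod makes angle φ with the slider axis where L sinφ = r sinθ; differentiating, L cosφ·φ̇ = r ω cosθ.
L cosφ = √(L² − r² sin²θ) = 0.18104 m.
|ω_rod| = r ω |cosθ| / √(L² − r² sin²θ) = 0.0385·297.7·0.58779/0.18104 = 37.21 rad/s.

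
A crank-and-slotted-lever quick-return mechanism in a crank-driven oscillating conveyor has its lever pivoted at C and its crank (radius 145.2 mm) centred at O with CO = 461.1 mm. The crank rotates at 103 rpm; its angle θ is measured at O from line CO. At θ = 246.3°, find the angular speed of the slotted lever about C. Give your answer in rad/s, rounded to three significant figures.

0.349

ω = 10.79 rad/s (from 103 rpm).
Crank pin A relative to C: A = (d + r cosθ, r sinθ); lever angle φ = atan2(r sinθ, d + r cosθ).
Differentiating tanφ: φ̇ = rω(d cosθ + r)/(d² + r² + 2dr cosθ).
d² + r² + 2dr cosθ = |CA|² = 0.179874 m²;  d cosθ + r = -0.040138 m.
|ω_lever| = |0.1452·10.79·-0.040138| / 0.179874 = 0.34948 rad/s.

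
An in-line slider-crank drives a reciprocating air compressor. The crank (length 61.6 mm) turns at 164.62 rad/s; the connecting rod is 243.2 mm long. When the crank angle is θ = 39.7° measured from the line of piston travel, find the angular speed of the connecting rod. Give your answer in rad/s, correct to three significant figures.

ω = 164.6 rad/s
The rod makes angle φ with the slider axis where L sinφ = r sinθ; differentiating, L cosφ·φ̇ = r ω cosθ.
L cosφ = √(L² − r² sin²θ) = 0.24 m.
|ω_rod| = r ω |cosθ| / √(L² − r² sin²θ) = 0.0616·164.6·0.76940/0.24 = 32.51 rad/s.

32.5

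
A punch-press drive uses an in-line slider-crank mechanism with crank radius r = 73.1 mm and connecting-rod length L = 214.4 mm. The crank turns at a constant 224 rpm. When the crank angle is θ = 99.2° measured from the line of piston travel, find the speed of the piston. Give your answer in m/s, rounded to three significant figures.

ω = 2π·224/60 = 23.46 rad/s
For an in-line slider-crank, x = r cosθ + √(L² − r² sin²θ), so v = −rω sinθ·[1 + r cosθ/√(L² − r² sin²θ)].
With r = 0.0731 m, L = 0.2144 m, θ = 99.2°: √(L² − r² sin²θ) = 0.20189 m.
v = −0.0731·23.46·0.98714·[1 + 0.0731·-0.15988/0.20189] = -1.5947 m/s.
|v| = 1.5947 m/s.

1.59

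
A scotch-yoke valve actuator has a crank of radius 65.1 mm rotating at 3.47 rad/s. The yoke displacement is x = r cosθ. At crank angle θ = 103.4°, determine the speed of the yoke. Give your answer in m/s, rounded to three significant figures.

ω = 3.47 rad/s
x = r cosθ ⇒ ẋ = −rω sinθ.
|v| = rω|sinθ| = 0.0651·3.47·|sin 103.4°| = 0.21975 m/s.

0.220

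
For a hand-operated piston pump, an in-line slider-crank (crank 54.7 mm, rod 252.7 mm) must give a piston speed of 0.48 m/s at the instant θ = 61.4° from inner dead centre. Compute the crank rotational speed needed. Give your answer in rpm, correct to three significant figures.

For an in-line slider-crank, |v_piston| = rω|sinθ|·[1 + r cosθ/√(L² − r² sin²θ)].
With r = 0.0547 m, L = 0.2527 m, θ = 61.4°: the bracketed kinematic factor |dx/dθ| = 0.053094 m.
ω = v/|dx/dθ| = 0.48/0.053094 = 9.0405 rad/s.
N = 60ω/(2π) = 86.33 rpm.

86.3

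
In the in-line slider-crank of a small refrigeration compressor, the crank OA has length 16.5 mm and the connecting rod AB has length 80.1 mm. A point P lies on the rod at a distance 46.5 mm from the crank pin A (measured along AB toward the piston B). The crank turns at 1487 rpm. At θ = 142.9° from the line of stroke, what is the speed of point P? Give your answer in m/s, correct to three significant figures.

ω = 155.7 rad/s.  Crank-pin speed |V_A| = rω = 2.5694 m/s, perpendicular to OA.
Rod angle: sinφ = −(r/L) sinθ ⇒ φ = -7.138°; ω_rod = −rω cosθ/√(L²−r²sin²θ) = +25.784 rad/s.
V_P = V_A + ω_rod × AP, with AP = 0.0465 m along the rod.
Components: V_Px = −rω sinθ − a·ω_rod·sinφ = -1.4009 m/s;  V_Py = rω cosθ + a·ω_rod·cosφ = -0.85962 m/s.
|V_P| = √(V_Px² + V_Py²) = 1.6436 m/s.

1.64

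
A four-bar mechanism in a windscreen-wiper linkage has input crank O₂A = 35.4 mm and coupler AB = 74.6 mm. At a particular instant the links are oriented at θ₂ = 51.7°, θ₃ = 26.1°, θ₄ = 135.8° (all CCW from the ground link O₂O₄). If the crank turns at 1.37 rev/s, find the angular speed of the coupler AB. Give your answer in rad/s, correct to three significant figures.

4.32

ω₂ = 8.608 rad/s (from 1.37 rev/s).
Differentiating the loop-closure r₂e^{iθ₂}+r₃e^{iθ₃}=r₁+r₄e^{iθ₄} gives r₂ω₂e^{iθ₂}+r₃ω₃e^{iθ₃}=r₄ω₄e^{iθ₄}.
Eliminating the other unknown: ω₃ = r₂ω₂ sin(θ₄−θ₂) / [r₃ sin(θ₃−θ₄)].
Numerator sine = +0.99470; denominator sine = -0.94147.
Result = 0.0354·8.608·(+0.99470) / (0.0746·(-0.94147)) = -4.3157 rad/s; magnitude 4.3157 rad/s.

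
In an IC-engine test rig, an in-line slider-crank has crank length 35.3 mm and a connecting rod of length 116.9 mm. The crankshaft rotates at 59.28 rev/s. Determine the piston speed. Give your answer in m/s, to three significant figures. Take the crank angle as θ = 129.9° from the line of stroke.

ω = 2π·59.3 = 372.5 rad/s
For an in-line slider-crank, x = r cosθ + √(L² − r² sin²θ), so v = −rω sinθ·[1 + r cosθ/√(L² − r² sin²θ)].
With r = 0.0353 m, L = 0.1169 m, θ = 129.9°: √(L² − r² sin²θ) = 0.11372 m.
v = −0.0353·372.5·0.76717·[1 + 0.0353·-0.64145/0.11372] = -8.0783 m/s.
|v| = 8.0783 m/s.

8.08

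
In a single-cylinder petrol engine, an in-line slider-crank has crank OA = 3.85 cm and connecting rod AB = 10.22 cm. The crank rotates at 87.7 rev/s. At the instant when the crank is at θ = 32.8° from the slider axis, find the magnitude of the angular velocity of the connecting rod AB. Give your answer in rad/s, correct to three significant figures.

ω = 551 rad/s (converted from 87.7 rev/s).
The rod makes angle φ with the slider axis where L sinφ = r sinθ; differentiating, L cosφ·φ̇ = r ω cosθ.
L cosφ = √(L² − r² sin²θ) = 0.10005 m.
|ω_rod| = r ω |cosθ| / √(L² − r² sin²θ) = 0.0385·551·0.84057/0.10005 = 178.24 rad/s.

178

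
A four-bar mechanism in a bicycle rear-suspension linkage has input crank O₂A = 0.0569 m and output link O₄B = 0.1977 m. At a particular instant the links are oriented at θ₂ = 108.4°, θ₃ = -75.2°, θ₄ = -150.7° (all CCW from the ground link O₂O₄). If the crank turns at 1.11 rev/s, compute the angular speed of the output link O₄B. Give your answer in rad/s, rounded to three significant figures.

0.130

ω₂ = 6.974 rad/s (from 1.11 rev/s).
Differentiating the loop-closure r₂e^{iθ₂}+r₃e^{iθ₃}=r₁+r₄e^{iθ₄} gives r₂ω₂e^{iθ₂}+r₃ω₃e^{iθ₃}=r₄ω₄e^{iθ₄}.
Eliminating the other unknown: ω₄ = r₂ω₂ sin(θ₂−θ₃) / [r₄ sin(θ₄−θ₃)].
Numerator sine = -0.06279; denominator sine = -0.96815.
Result = 0.0569·6.974·(-0.06279) / (0.1977·(-0.96815)) = +0.13018 rad/s; magnitude 0.13018 rad/s.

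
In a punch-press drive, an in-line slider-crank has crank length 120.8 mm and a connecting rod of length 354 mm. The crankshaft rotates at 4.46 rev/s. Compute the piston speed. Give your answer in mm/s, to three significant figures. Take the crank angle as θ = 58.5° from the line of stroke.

ω = 2π·4.46 = 28.02 rad/s
For an in-line slider-crank, x = r cosθ + √(L² − r² sin²θ), so v = −rω sinθ·[1 + r cosθ/√(L² − r² sin²θ)].
With r = 0.1208 m, L = 0.354 m, θ = 58.5°: √(L² − r² sin²θ) = 0.33868 m.
v = −0.1208·28.02·0.85264·[1 + 0.1208·0.52250/0.33868] = -3.4242 m/s.
|v| = 3.4242 m/s = 3424.2 mm/s.

3420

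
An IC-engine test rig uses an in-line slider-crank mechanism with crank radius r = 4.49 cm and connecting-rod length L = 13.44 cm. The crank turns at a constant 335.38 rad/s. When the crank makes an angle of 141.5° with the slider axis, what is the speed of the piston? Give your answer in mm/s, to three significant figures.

6870

ω = 335.4 rad/s
For an in-line slider-crank, x = r cosθ + √(L² − r² sin²θ), so v = −rω sinθ·[1 + r cosθ/√(L² − r² sin²θ)].
With r = 0.0449 m, L = 0.1344 m, θ = 141.5°: √(L² − r² sin²θ) = 0.13146 m.
v = −0.0449·335.4·0.62251·[1 + 0.0449·-0.78261/0.13146] = -6.8685 m/s.
|v| = 6.8685 m/s = 6868.5 mm/s.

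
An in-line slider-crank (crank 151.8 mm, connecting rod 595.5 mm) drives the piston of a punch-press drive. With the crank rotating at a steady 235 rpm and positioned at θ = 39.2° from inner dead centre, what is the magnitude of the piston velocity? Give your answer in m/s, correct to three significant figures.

ω = 2π·235/60 = 24.61 rad/s
For an in-line slider-crank, x = r cosθ + √(L² − r² sin²θ), so v = −rω sinθ·[1 + r cosθ/√(L² − r² sin²θ)].
With r = 0.1518 m, L = 0.5955 m, θ = 39.2°: √(L² − r² sin²θ) = 0.58772 m.
v = −0.1518·24.61·0.63203·[1 + 0.1518·0.77494/0.58772] = -2.8336 m/s.
|v| = 2.8336 m/s.

2.83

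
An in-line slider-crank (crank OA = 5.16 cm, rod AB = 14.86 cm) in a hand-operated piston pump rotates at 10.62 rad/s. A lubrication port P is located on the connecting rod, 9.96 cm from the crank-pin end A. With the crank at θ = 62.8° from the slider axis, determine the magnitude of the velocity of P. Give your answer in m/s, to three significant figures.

0.548

ω = 10.62 rad/s.  Crank-pin speed |V_A| = rω = 0.54799 m/s, perpendicular to OA.
Rod angle: sinφ = −(r/L) sinθ ⇒ φ = -17.989°; ω_rod = −rω cosθ/√(L²−r²sin²θ) = -1.7723 rad/s.
V_P = V_A + ω_rod × AP, with AP = 0.0996 m along the rod.
Components: V_Px = −rω sinθ − a·ω_rod·sinφ = -0.54191 m/s;  V_Py = rω cosθ + a·ω_rod·cosφ = +0.082596 m/s.
|V_P| = √(V_Px² + V_Py²) = 0.54817 m/s.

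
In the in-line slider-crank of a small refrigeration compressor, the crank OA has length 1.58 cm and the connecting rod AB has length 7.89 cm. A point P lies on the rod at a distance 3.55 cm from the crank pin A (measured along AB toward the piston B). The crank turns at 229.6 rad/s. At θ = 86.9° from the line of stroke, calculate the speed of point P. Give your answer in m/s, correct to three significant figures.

3.64

ω = 229.6 rad/s.  Crank-pin speed |V_A| = rω = 3.6277 m/s, perpendicular to OA.
Rod angle: sinφ = −(r/L) sinθ ⇒ φ = -11.535°; ω_rod = −rω cosθ/√(L²−r²sin²θ) = -2.5377 rad/s.
V_P = V_A + ω_rod × AP, with AP = 0.0355 m along the rod.
Components: V_Px = −rω sinθ − a·ω_rod·sinφ = -3.6404 m/s;  V_Py = rω cosθ + a·ω_rod·cosφ = +0.10791 m/s.
|V_P| = √(V_Px² + V_Py²) = 3.642 m/s.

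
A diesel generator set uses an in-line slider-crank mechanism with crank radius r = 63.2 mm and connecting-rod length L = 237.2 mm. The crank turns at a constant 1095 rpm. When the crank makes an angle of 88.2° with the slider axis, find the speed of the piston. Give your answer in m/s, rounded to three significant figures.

ω = 2π·1095/60 = 114.7 rad/s
For an in-line slider-crank, x = r cosθ + √(L² − r² sin²θ), so v = −rω sinθ·[1 + r cosθ/√(L² − r² sin²θ)].
With r = 0.0632 m, L = 0.2372 m, θ = 88.2°: √(L² − r² sin²θ) = 0.22863 m.
v = −0.0632·114.7·0.99951·[1 + 0.0632·0.03141/0.22863] = -7.3063 m/s.
|v| = 7.3063 m/s.

7.31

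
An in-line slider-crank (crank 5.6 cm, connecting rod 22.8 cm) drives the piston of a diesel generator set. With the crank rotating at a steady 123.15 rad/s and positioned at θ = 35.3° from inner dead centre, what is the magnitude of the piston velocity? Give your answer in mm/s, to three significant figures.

ω = 123.2 rad/s
For an in-line slider-crank, x = r cosθ + √(L² − r² sin²θ), so v = −rω sinθ·[1 + r cosθ/√(L² − r² sin²θ)].
With r = 0.056 m, L = 0.228 m, θ = 35.3°: √(L² − r² sin²θ) = 0.22569 m.
v = −0.056·123.2·0.57786·[1 + 0.056·0.81614/0.22569] = -4.7921 m/s.
|v| = 4.7921 m/s = 4792.1 mm/s.

4790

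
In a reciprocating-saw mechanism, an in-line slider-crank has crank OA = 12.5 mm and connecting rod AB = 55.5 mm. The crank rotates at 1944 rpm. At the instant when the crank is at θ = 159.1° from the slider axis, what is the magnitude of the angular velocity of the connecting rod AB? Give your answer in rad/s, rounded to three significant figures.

ω = 203.6 rad/s (converted from 1944 rpm).
The rod makes angle φ with the slider axis where L sinφ = r sinθ; differentiating, L cosφ·φ̇ = r ω cosθ.
L cosφ = √(L² − r² sin²θ) = 0.055321 m.
|ω_rod| = r ω |cosθ| / √(L² − r² sin²θ) = 0.0125·203.6·0.93420/0.055321 = 42.972 rad/s.

43.0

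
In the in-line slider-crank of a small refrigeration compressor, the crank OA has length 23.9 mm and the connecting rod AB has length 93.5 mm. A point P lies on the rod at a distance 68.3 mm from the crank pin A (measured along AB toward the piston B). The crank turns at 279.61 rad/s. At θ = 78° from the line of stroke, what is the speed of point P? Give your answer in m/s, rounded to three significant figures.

6.81

ω = 279.6 rad/s.  Crank-pin speed |V_A| = rω = 6.6827 m/s, perpendicular to OA.
Rod angle: sinφ = −(r/L) sinθ ⇒ φ = -14.479°; ω_rod = −rω cosθ/√(L²−r²sin²θ) = -15.347 rad/s.
V_P = V_A + ω_rod × AP, with AP = 0.0683 m along the rod.
Components: V_Px = −rω sinθ − a·ω_rod·sinφ = -6.7987 m/s;  V_Py = rω cosθ + a·ω_rod·cosφ = +0.37447 m/s.
|V_P| = √(V_Px² + V_Py²) = 6.809 m/s.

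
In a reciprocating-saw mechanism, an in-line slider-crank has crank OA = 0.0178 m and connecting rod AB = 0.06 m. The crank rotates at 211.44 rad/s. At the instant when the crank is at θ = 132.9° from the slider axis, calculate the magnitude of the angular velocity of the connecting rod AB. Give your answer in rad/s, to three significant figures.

43.7

ω = 211.4 rad/s
The rod makes angle φ with the slider axis where L sinφ = r sinθ; differentiating, L cosφ·φ̇ = r ω cosθ.
L cosφ = √(L² − r² sin²θ) = 0.058566 m.
|ω_rod| = r ω |cosθ| / √(L² − r² sin²θ) = 0.0178·211.4·0.68072/0.058566 = 43.745 rad/s.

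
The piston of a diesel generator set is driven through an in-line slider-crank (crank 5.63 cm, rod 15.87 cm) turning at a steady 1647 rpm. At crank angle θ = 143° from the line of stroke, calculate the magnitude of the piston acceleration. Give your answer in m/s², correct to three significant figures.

ω = 2π·1647/60 = 172.5 rad/s
x(θ) = r cosθ + √(L² − r² sin²θ); with ω constant, a = ω²·d²x/dθ².
d²x/dθ² = −r cosθ − r²(cos2θ)/√u − r⁴ sin²2θ/(4u^{3/2}),  u = L² − r² sin²θ = 0.0240377 m².
Substituting r = 0.0563 m, L = 0.1587 m, θ = 143°: d²x/dθ² = +0.038705 m.
a = ω²·d²x/dθ² = (172.5)²·(+0.038705) = +1151.4 m/s²;  |a| = 1151.4 m/s².

1150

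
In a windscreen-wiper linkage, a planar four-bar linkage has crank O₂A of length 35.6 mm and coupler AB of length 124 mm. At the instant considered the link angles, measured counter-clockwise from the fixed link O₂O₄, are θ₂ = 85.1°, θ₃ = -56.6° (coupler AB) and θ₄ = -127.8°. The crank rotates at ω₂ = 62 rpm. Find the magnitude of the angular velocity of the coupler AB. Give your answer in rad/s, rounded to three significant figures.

1.07

ω₂ = 6.493 rad/s (from 62 rpm).
Differentiating the loop-closure r₂e^{iθ₂}+r₃e^{iθ₃}=r₁+r₄e^{iθ₄} gives r₂ω₂e^{iθ₂}+r₃ω₃e^{iθ₃}=r₄ω₄e^{iθ₄}.
Eliminating the other unknown: ω₃ = r₂ω₂ sin(θ₄−θ₂) / [r₃ sin(θ₃−θ₄)].
Numerator sine = +0.54317; denominator sine = +0.94665.
Result = 0.0356·6.493·(+0.54317) / (0.124·(+0.94665)) = +1.0695 rad/s; magnitude 1.0695 rad/s.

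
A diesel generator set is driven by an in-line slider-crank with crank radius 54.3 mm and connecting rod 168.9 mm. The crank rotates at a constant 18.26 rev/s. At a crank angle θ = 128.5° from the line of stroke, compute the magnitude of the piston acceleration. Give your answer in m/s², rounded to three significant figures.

492

ω = 2π·18.3 = 114.7 rad/s
x(θ) = r cosθ + √(L² − r² sin²θ); with ω constant, a = ω²·d²x/dθ².
d²x/dθ² = −r cosθ − r²(cos2θ)/√u − r⁴ sin²2θ/(4u^{3/2}),  u = L² − r² sin²θ = 0.0267213 m².
Substituting r = 0.0543 m, L = 0.1689 m, θ = 128.5°: d²x/dθ² = +0.037388 m.
a = ω²·d²x/dθ² = (114.7)²·(+0.037388) = +492.14 m/s²;  |a| = 492.14 m/s².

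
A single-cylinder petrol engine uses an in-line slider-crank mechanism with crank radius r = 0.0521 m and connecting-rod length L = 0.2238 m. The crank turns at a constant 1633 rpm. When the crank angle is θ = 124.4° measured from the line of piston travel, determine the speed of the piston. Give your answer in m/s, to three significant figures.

ω = 2π·1633/60 = 171 rad/s
For an in-line slider-crank, x = r cosθ + √(L² − r² sin²θ), so v = −rω sinθ·[1 + r cosθ/√(L² − r² sin²θ)].
With r = 0.0521 m, L = 0.2238 m, θ = 124.4°: √(L² − r² sin²θ) = 0.21963 m.
v = −0.0521·171·0.82511·[1 + 0.0521·-0.56497/0.21963] = -6.3661 m/s.
|v| = 6.3661 m/s.

6.37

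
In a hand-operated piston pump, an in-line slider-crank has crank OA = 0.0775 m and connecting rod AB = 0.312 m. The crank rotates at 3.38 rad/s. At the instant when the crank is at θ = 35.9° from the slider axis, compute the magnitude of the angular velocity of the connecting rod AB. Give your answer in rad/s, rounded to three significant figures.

0.687

ω = 3.38 rad/s
The rod makes angle φ with the slider axis where L sinφ = r sinθ; differentiating, L cosφ·φ̇ = r ω cosθ.
L cosφ = √(L² − r² sin²θ) = 0.30867 m.
|ω_rod| = r ω |cosθ| / √(L² − r² sin²θ) = 0.0775·3.38·0.81004/0.30867 = 0.68743 rad/s.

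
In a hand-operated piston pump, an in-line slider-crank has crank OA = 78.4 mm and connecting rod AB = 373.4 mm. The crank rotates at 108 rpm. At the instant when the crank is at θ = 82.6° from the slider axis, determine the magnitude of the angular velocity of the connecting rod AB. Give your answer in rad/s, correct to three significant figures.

0.313

ω = 11.31 rad/s (converted from 108 rpm).
The rod makes angle φ with the slider axis where L sinφ = r sinθ; differentiating, L cosφ·φ̇ = r ω cosθ.
L cosφ = √(L² − r² sin²θ) = 0.36522 m.
|ω_rod| = r ω |cosθ| / √(L² − r² sin²θ) = 0.0784·11.31·0.12880/0.36522 = 0.31269 rad/s.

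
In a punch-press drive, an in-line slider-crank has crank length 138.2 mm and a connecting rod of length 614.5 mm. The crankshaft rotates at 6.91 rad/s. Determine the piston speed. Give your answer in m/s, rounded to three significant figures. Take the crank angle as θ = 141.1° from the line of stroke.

ω = 6.91 rad/s
For an in-line slider-crank, x = r cosθ + √(L² − r² sin²θ), so v = −rω sinθ·[1 + r cosθ/√(L² − r² sin²θ)].
With r = 0.1382 m, L = 0.6145 m, θ = 141.1°: √(L² − r² sin²θ) = 0.60834 m.
v = −0.1382·6.91·0.62796·[1 + 0.1382·-0.77824/0.60834] = -0.49366 m/s.
|v| = 0.49366 m/s.

0.494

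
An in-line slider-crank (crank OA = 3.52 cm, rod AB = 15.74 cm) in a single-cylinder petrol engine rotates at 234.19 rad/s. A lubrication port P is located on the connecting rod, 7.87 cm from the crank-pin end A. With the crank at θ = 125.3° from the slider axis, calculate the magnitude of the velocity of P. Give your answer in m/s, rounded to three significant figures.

6.72

ω = 234.2 rad/s.  Crank-pin speed |V_A| = rω = 8.2435 m/s, perpendicular to OA.
Rod angle: sinφ = −(r/L) sinθ ⇒ φ = -10.516°; ω_rod = −rω cosθ/√(L²−r²sin²θ) = +30.781 rad/s.
V_P = V_A + ω_rod × AP, with AP = 0.0787 m along the rod.
Components: V_Px = −rω sinθ − a·ω_rod·sinφ = -6.2857 m/s;  V_Py = rω cosθ + a·ω_rod·cosφ = -2.3818 m/s.
|V_P| = √(V_Px² + V_Py²) = 6.7218 m/s.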